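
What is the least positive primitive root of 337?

10

φ(337) = 337 − 1 = 336 = 2^4 · 3 · 7.
Test candidates g = 2, 3, … against the prime factors q ∈ {2, 3, 7} of φ(337): g is a generator iff g^(336/q) ≢ 1 for every such q.
g = 2: 2^168 ≡ 1 — hits 1, so not a primitive root.
g = 3: 3^168 ≡ 1 — hits 1, so not a primitive root.
g = 4: 4^168 ≡ 1 — hits 1, so not a primitive root.
g = 5: 5^168 ≡ 336; 5^112 ≡ 1 — hits 1, so not a primitive root.
g = 6: 6^168 ≡ 1 — hits 1, so not a primitive root.
g = 7: 7^168 ≡ 1 — hits 1, so not a primitive root.
g = 8: 8^168 ≡ 1 — hits 1, so not a primitive root.
g = 9: 9^168 ≡ 1 — hits 1, so not a primitive root.
g = 10: 10^168 ≡ 336; 10^112 ≡ 128; 10^48 ≡ 175 — none is 1, so 10 is a primitive root.
Hence the least primitive root of 337 is 10.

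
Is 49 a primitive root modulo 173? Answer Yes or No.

φ(173) = 173 − 1 = 172 = 2^2 · 43.
An element g generates (Z/173Z)^× iff g^(172/q) ≢ 1 (mod 173) for each prime q ∈ {2, 43}.
49^86 ≡ 1 (mod 173)  [q = 2: ≡ 1 ✗]
49^4 ≡ 95 (mod 173)  [q = 43: ≢ 1 ✓]
The check at q = 2 fails, so 49 generates a proper subgroup.

No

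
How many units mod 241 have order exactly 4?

2

φ(241) = 241 − 1 = 240 = 2^4 · 3 · 5.
(Z/241Z)^× is cyclic (|G| = 240); a cyclic group of order m has exactly φ(d) elements of each order d | m, and none otherwise.
4 = 2^2 divides 240, and φ(4) = 2.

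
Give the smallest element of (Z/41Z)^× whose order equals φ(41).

6

φ(41) = 41 − 1 = 40 = 2^3 · 5.
g is a primitive root iff g^(40/q) ≢ 1 (mod 41) for each prime q ∈ {2, 5}.
g = 2: 2^20 ≡ 1 — hits 1, so not a primitive root.
g = 3: 3^20 ≡ 40; 3^8 ≡ 1 — hits 1, so not a primitive root.
g = 4: 4^20 ≡ 1 — hits 1, so not a primitive root.
g = 5: 5^20 ≡ 1 — hits 1, so not a primitive root.
g = 6: 6^20 ≡ 40; 6^8 ≡ 10 — none is 1, so 6 is a primitive root.
So 6 is the smallest generator of (Z/41Z)^×.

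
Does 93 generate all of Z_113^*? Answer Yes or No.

Yes

φ(113) = 113 − 1 = 112 = 2^4 · 7.
Test 93^(112/q) mod 113 for each prime factor q of 112:
93^56 ≡ 112 (mod 113)  [q = 2: ≢ 1 ✓]
93^16 ≡ 28 (mod 113)  [q = 7: ≢ 1 ✓]
All checks pass, so 93 has order 112 and is a primitive root modulo 113.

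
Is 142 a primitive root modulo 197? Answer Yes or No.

φ(197) = 197 − 1 = 196 = 2^2 · 7^2.
It suffices to check that the order of 142 is not a proper divisor of 196: compute 142^(196/q) for q ∈ {2, 7}.
142^98 ≡ 1 (mod 197)  [q = 2: ≡ 1 ✗]
142^28 ≡ 36 (mod 197)  [q = 7: ≢ 1 ✓]
Since 142^98 ≡ 1, the order of 142 divides 98 < 196, so 142 is not a primitive root.

No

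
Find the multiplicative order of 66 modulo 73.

Since 66 ∈ (Z/73Z)^×, its order divides φ(73) = 73 − 1 = 72 = 2^3 · 3^2.
Divisors of 72: 1, 2, 3, 4, 6, 8, 9, 12, 18, 24, 36, 72.
Evaluate successive powers at the divisors of 72:
66^1 ≡ 66 (mod 73)
66^2 ≡ 49 (mod 73)
66^3 ≡ 22 (mod 73)
66^4 ≡ 65 (mod 73)
66^6 ≡ 46 (mod 73)
66^8 ≡ 64 (mod 73)
66^9 ≡ 63 (mod 73)
66^12 ≡ 72 (mod 73)
66^18 ≡ 27 (mod 73)
66^24 ≡ 1 (mod 73) ✓
The smallest such exponent is 24, so the order of 66 is 24.

24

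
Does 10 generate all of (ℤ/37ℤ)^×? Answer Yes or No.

No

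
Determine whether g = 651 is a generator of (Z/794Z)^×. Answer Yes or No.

Yes

φ(794) = φ(2)·φ(397) = 1·396 = 396 = 2^2 · 3^2 · 11.
651 is a primitive root mod 794 iff 651^(φ(794)/q) ≢ 1 for every prime q | φ(794), i.e. q ∈ {2, 3, 11}.
651^198 ≡ 793 (mod 794)  [q = 2: ≢ 1 ✓]
651^132 ≡ 759 (mod 794)  [q = 3: ≢ 1 ✓]
651^36 ≡ 653 (mod 794)  [q = 11: ≢ 1 ✓]
Every test exponent gives a nontrivial residue, hence 651 generates the full group.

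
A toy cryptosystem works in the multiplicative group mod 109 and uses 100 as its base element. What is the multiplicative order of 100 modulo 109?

54

ord(100) | φ(109) = 109 − 1 = 108 = 2^2 · 3^3.
Divisors of 108: 1, 2, 3, 4, 6, 9, 12, 18, 27, 36, 54, 108.
Compute 100^d (mod 109) for the divisors d until we hit 1:
100^1 ≡ 100 (mod 109)
100^2 ≡ 81 (mod 109)
100^3 ≡ 34 (mod 109)
100^4 ≡ 21 (mod 109)
100^6 ≡ 66 (mod 109)
100^9 ≡ 64 (mod 109)
100^12 ≡ 105 (mod 109)
100^18 ≡ 63 (mod 109)
100^27 ≡ 108 (mod 109)
100^36 ≡ 45 (mod 109)
100^54 ≡ 1 (mod 109) ✓
Therefore the multiplicative order of 100 modulo 109 is 54.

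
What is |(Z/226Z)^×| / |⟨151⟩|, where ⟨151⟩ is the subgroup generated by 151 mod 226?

1

By Lagrange's theorem, ord_226(151) divides φ(226) = φ(2)·φ(113) = 1·112 = 112 = 2^4 · 7.
Divisors of 112: 1, 2, 4, 7, 8, 14, 16, 28, 56, 112.
Evaluate successive powers at the divisors of 112:
151^1 ≡ 151 (mod 226)
151^2 ≡ 201 (mod 226)
151^4 ≡ 173 (mod 226)
151^7 ≡ 65 (mod 226)
151^8 ≡ 97 (mod 226)
151^14 ≡ 157 (mod 226)
151^16 ≡ 143 (mod 226)
151^28 ≡ 15 (mod 226)
151^56 ≡ 225 (mod 226)
151^112 ≡ 1 (mod 226) ✓
The order of 151 is 112, so the subgroup it generates has 112 elements.
Index = |(Z/226Z)^×| / |⟨151⟩| = 112 / 112 = 1.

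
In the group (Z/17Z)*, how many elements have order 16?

φ(17) = 17 − 1 = 16 = 2^4.
Since (Z/17Z)^× is cyclic of order 16, the number of elements of order d is φ(d) when d | 16 and 0 otherwise.
16 = 2^4 divides 16, and φ(16) = 8.

8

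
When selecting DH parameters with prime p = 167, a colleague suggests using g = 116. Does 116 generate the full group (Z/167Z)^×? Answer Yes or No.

No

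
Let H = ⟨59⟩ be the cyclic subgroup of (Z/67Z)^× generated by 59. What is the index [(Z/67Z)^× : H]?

6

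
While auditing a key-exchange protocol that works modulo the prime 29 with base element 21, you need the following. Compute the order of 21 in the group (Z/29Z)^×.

By Lagrange's theorem, ord_29(21) divides φ(29) = 29 − 1 = 28 = 2^2 · 7.
Divisors of 28: 1, 2, 4, 7, 14, 28.
Compute 21^d (mod 29) for the divisors d until we hit 1:
21^1 ≡ 21
21^2 ≡ 6
21^4 ≡ 7
21^7 ≡ 12
21^14 ≡ 28
21^28 ≡ 1
Hence ord(21) = 28.

28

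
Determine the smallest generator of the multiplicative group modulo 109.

φ(109) = 109 − 1 = 108 = 2^2 · 3^3.
g is a primitive root iff g^(108/q) ≢ 1 (mod 109) for each prime q ∈ {2, 3}.
g = 2: 2^54 ≡ 108; 2^36 ≡ 1 — hits 1, so not a primitive root.
g = 3: 3^54 ≡ 1 — hits 1, so not a primitive root.
g = 4: 4^54 ≡ 1 — hits 1, so not a primitive root.
g = 5: 5^54 ≡ 1 — hits 1, so not a primitive root.
g = 6: 6^54 ≡ 108; 6^36 ≡ 63 — none is 1, so 6 is a primitive root.
So 6 is the smallest generator of (Z/109Z)^×.

6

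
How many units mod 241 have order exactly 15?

8

φ(241) = 241 − 1 = 240 = 2^4 · 3 · 5.
(Z/241Z)^× is cyclic (|G| = 240); a cyclic group of order m has exactly φ(d) elements of each order d | m, and none otherwise.
15 = 3 · 5 divides 240, and φ(15) = 8.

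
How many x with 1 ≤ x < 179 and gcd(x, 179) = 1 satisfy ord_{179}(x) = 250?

φ(179) = 179 − 1 = 178 = 2 · 89.
(Z/179Z)^× is cyclic (|G| = 178); a cyclic group of order m has exactly φ(d) elements of each order d | m, and none otherwise.
250 does not divide 178, so no element of (Z/179Z)^× has order 250.

0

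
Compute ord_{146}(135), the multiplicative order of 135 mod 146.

ord(135) | φ(146) = φ(2)·φ(73) = 1·72 = 72 = 2^3 · 3^2.
Divisors of 72: 1, 2, 3, 4, 6, 8, 9, 12, 18, 24, 36, 72.
Evaluate successive powers at the divisors of 72:
135^1 ≡ 135
135^2 ≡ 121
135^3 ≡ 129
135^4 ≡ 41
135^6 ≡ 143
135^8 ≡ 75
135^9 ≡ 51
135^12 ≡ 9
135^18 ≡ 119
135^24 ≡ 81
135^36 ≡ 145
135^72 ≡ 1
Hence ord(135) = 72.

72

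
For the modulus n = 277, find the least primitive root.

5

φ(277) = 277 − 1 = 276 = 2^2 · 3 · 23.
Test candidates g = 2, 3, … against the prime factors q ∈ {2, 3, 23} of φ(277): g is a generator iff g^(276/q) ≢ 1 for every such q.
g = 2: 2^138 ≡ 276; 2^92 ≡ 1 — hits 1, so not a primitive root.
g = 3: 3^138 ≡ 1 — hits 1, so not a primitive root.
g = 4: 4^138 ≡ 1 — hits 1, so not a primitive root.
g = 5: 5^138 ≡ 276; 5^92 ≡ 116; 5^12 ≡ 27 — none is 1, so 5 is a primitive root.
Hence the least primitive root of 277 is 5.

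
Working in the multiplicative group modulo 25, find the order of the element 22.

By Lagrange's theorem, ord_25(22) divides φ(25) = φ(5^2) = 5·(5−1) = 20 = 2^2 · 5.
Divisors of 20: 1, 2, 4, 5, 10, 20.
Test each divisor d:
22^1 ≡ 22
22^2 ≡ 9
22^4 ≡ 6
22^5 ≡ 7
22^10 ≡ 24
22^20 ≡ 1
So ord_25(22) = 20.

20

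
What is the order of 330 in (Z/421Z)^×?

140

ord(330) | φ(421) = 421 − 1 = 420 = 2^2 · 3 · 5 · 7.
Divisors of 420: 1, 2, 3, 4, 5, 6, 7, 10, 12, 14, 15, 20, 21, 28, 30, 35, 42, 60, 70, 84, 105, 140, 210, 420.
Test each divisor d:
330^1 ≡ 330 (mod 421)
330^2 ≡ 282 (mod 421)
330^3 ≡ 19 (mod 421)
330^4 ≡ 376 (mod 421)
330^5 ≡ 306 (mod 421)
330^6 ≡ 361 (mod 421)
330^7 ≡ 408 (mod 421)
330^10 ≡ 174 (mod 421)
330^12 ≡ 232 (mod 421)
330^14 ≡ 169 (mod 421)
330^15 ≡ 198 (mod 421)
330^20 ≡ 385 (mod 421)
330^21 ≡ 329 (mod 421)
330^28 ≡ 354 (mod 421)
330^30 ≡ 51 (mod 421)
330^35 ≡ 29 (mod 421)
330^42 ≡ 44 (mod 421)
330^60 ≡ 75 (mod 421)
330^70 ≡ 420 (mod 421)
330^84 ≡ 252 (mod 421)
330^105 ≡ 392 (mod 421)
330^140 ≡ 1 (mod 421) ✓
Hence ord(330) = 140.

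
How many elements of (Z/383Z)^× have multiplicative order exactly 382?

190

φ(383) = 383 − 1 = 382 = 2 · 191.
(Z/383Z)^× is cyclic (|G| = 382); a cyclic group of order m has exactly φ(d) elements of each order d | m, and none otherwise.
382 = 2 · 191 divides 382, and φ(382) = 190.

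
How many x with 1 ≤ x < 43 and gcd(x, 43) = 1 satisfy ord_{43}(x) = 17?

0

φ(43) = 43 − 1 = 42 = 2 · 3 · 7.
(Z/43Z)^× is cyclic (|G| = 42); a cyclic group of order m has exactly φ(d) elements of each order d | m, and none otherwise.
17 does not divide 42, so no element of (Z/43Z)^× has order 17.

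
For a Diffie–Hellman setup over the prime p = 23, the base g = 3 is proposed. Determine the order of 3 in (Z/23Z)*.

11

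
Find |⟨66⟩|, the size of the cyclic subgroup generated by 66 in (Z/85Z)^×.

8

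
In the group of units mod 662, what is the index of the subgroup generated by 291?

The order of 291 must divide φ(662) = φ(2)·φ(331) = 1·330 = 330 = 2 · 3 · 5 · 11.
Divisors of 330: 1, 2, 3, 5, 6, 10, 11, 15, 22, 30, 33, 55, 66, 110, 165, 330.
Evaluate successive powers at the divisors of 330:
291^1 ≡ 291
291^2 ≡ 607
291^3 ≡ 545
291^5 ≡ 477
291^6 ≡ 449
291^10 ≡ 463
291^11 ≡ 347
291^15 ≡ 405
291^22 ≡ 587
291^30 ≡ 511
291^33 ≡ 455
291^55 ≡ 299
291^66 ≡ 481
291^110 ≡ 31
291^165 ≡ 1
Thus |⟨291⟩| = ord(291) = 165.
Index = |(Z/662Z)^×| / |⟨291⟩| = 330 / 165 = 2.

2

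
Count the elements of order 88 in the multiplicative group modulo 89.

40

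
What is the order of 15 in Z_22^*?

Since 15 ∈ (Z/22Z)^×, its order divides φ(22) = φ(2)·φ(11) = 1·10 = 10 = 2 · 5.
Divisors of 10: 1, 2, 5, 10.
Evaluate successive powers at the divisors of 10:
15^1 ≡ 15 (mod 22)
15^2 ≡ 5 (mod 22)
15^5 ≡ 1 (mod 22) ✓
The smallest such exponent is 5, so the order of 15 is 5.

5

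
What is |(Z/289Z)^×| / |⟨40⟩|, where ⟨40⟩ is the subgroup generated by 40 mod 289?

17

The order of 40 must divide φ(289) = φ(17^2) = 17·(17−1) = 272 = 2^4 · 17.
Divisors of 272: 1, 2, 4, 8, 16, 17, 34, 68, 136, 272.
Compute 40^d (mod 289) for the divisors d until we hit 1:
40^1 ≡ 40
40^2 ≡ 155
40^4 ≡ 38
40^8 ≡ 288
40^16 ≡ 1
So ord_289(40) = 16, hence |⟨40⟩| = 16.
Index = |(Z/289Z)^×| / |⟨40⟩| = 272 / 16 = 17.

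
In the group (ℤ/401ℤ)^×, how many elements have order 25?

20

φ(401) = 401 − 1 = 400 = 2^4 · 5^2.
In a cyclic group of order 400, there are φ(d) elements of order d for each divisor d of 400, and zero for non-divisors.
25 = 5^2 divides 400, and φ(25) = 20.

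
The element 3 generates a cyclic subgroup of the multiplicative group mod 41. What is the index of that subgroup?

5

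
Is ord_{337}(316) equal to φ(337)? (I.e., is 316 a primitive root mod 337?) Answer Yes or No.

No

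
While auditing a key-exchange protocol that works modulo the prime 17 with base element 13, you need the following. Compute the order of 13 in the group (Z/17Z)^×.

4

The order of 13 must divide φ(17) = 17 − 1 = 16 = 2^4.
Divisors of 16: 1, 2, 4, 8, 16.
Evaluate successive powers at the divisors of 16:
13^1 ≡ 13
13^2 ≡ 16
13^4 ≡ 1
Therefore the multiplicative order of 13 modulo 17 is 4.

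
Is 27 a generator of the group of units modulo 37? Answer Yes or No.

No

φ(37) = 37 − 1 = 36 = 2^2 · 3^2.
Test 27^(36/q) mod 37 for each prime factor q of 36:
27^18 ≡ 1 (mod 37)  [q = 2: ≡ 1 ✗]
27^12 ≡ 1 (mod 37)  [q = 3: ≡ 1 ✗]
27^18 ≡ 1 shows ord(27) | 18, strictly less than φ(37); not a primitive root.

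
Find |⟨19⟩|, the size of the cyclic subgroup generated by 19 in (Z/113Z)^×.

112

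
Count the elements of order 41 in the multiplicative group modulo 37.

0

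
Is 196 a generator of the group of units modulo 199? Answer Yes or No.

φ(199) = 199 − 1 = 198 = 2 · 3^2 · 11.
196 is a primitive root mod 199 iff 196^(φ(199)/q) ≢ 1 for every prime q | φ(199), i.e. q ∈ {2, 3, 11}.
196^99 ≡ 1 (mod 199)  [q = 2: ≡ 1 ✗]
196^66 ≡ 106 (mod 199)  [q = 3: ≢ 1 ✓]
196^18 ≡ 125 (mod 199)  [q = 11: ≢ 1 ✓]
The check at q = 2 fails, so 196 generates a proper subgroup.

No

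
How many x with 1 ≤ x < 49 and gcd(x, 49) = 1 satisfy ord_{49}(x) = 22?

0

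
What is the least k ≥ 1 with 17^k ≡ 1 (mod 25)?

20

Since 17 ∈ (Z/25Z)^×, its order divides φ(25) = φ(5^2) = 5·(5−1) = 20 = 2^2 · 5.
Divisors of 20: 1, 2, 4, 5, 10, 20.
Compute 17^d (mod 25) for the divisors d until we hit 1:
17^1 ≡ 17 (mod 25)
17^2 ≡ 14 (mod 25)
17^4 ≡ 21 (mod 25)
17^5 ≡ 7 (mod 25)
17^10 ≡ 24 (mod 25)
17^20 ≡ 1 (mod 25) ✓
So ord_25(17) = 20.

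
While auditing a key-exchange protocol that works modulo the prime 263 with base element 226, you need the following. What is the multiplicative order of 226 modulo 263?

262

Since 226 ∈ (Z/263Z)^×, its order divides φ(263) = 263 − 1 = 262 = 2 · 131.
Divisors of 262: 1, 2, 131, 262.
Test each divisor d:
226^1 ≡ 226 (mod 263)
226^2 ≡ 54 (mod 263)
226^131 ≡ 262 (mod 263)
226^262 ≡ 1 (mod 263) ✓
Hence ord(226) = 262.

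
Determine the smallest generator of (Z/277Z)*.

φ(277) = 277 − 1 = 276 = 2^2 · 3 · 23.
Test candidates g = 2, 3, … against the prime factors q ∈ {2, 3, 23} of φ(277): g is a generator iff g^(276/q) ≢ 1 for every such q.
g = 2: 2^138 ≡ 276; 2^92 ≡ 1 — hits 1, so not a primitive root.
g = 3: 3^138 ≡ 1 — hits 1, so not a primitive root.
g = 4: 4^138 ≡ 1 — hits 1, so not a primitive root.
g = 5: 5^138 ≡ 276; 5^92 ≡ 116; 5^12 ≡ 27 — none is 1, so 5 is a primitive root.
So 5 is the smallest generator of (Z/277Z)^×.

5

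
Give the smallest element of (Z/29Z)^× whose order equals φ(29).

2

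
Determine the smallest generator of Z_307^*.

φ(307) = 307 − 1 = 306 = 2 · 3^2 · 17.
g is a primitive root iff g^(306/q) ≢ 1 (mod 307) for each prime q ∈ {2, 3, 17}.
g = 2: 2^153 ≡ 306; 2^102 ≡ 1 — hits 1, so not a primitive root.
g = 3: 3^153 ≡ 306; 3^102 ≡ 1 — hits 1, so not a primitive root.
g = 4: 4^153 ≡ 1 — hits 1, so not a primitive root.
g = 5: 5^153 ≡ 306; 5^102 ≡ 289; 5^18 ≡ 81 — none is 1, so 5 is a primitive root.
So 5 is the smallest generator of (Z/307Z)^×.

5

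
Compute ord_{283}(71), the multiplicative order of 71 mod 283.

47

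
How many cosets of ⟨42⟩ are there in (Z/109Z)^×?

1

By Lagrange's theorem, ord_109(42) divides φ(109) = 109 − 1 = 108 = 2^2 · 3^3.
Divisors of 108: 1, 2, 3, 4, 6, 9, 12, 18, 27, 36, 54, 108.
Evaluate successive powers at the divisors of 108:
42^1 ≡ 42
42^2 ≡ 20
42^3 ≡ 77
42^4 ≡ 73
42^6 ≡ 43
42^9 ≡ 41
42^12 ≡ 105
42^18 ≡ 46
42^27 ≡ 33
42^36 ≡ 45
42^54 ≡ 108
42^108 ≡ 1
So ord_109(42) = 108, hence |⟨42⟩| = 108.
[(Z/109Z)^× : ⟨42⟩] = 108/108 = 1.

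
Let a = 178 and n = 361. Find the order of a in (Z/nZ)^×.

57

ord(178) | φ(361) = φ(19^2) = 19·(19−1) = 342 = 2 · 3^2 · 19.
Divisors of 342: 1, 2, 3, 6, 9, 18, 19, 38, 57, 114, 171, 342.
Compute 178^d (mod 361) for the divisors d until we hit 1:
178^1 ≡ 178 (mod 361)
178^2 ≡ 277 (mod 361)
178^3 ≡ 210 (mod 361)
178^6 ≡ 58 (mod 361)
178^9 ≡ 267 (mod 361)
178^18 ≡ 172 (mod 361)
178^19 ≡ 292 (mod 361)
178^38 ≡ 68 (mod 361)
178^57 ≡ 1 (mod 361) ✓
So ord_361(178) = 57.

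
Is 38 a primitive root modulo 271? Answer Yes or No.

Yes

φ(271) = 271 − 1 = 270 = 2 · 3^3 · 5.
Test 38^(270/q) mod 271 for each prime factor q of 270:
38^135 ≡ 270 (mod 271)  [q = 2: ≢ 1 ✓]
38^90 ≡ 242 (mod 271)  [q = 3: ≢ 1 ✓]
38^54 ≡ 187 (mod 271)  [q = 5: ≢ 1 ✓]
None equal 1, so ord_271(38) = 270: 38 is a primitive root.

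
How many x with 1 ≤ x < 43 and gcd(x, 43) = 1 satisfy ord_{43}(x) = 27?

φ(43) = 43 − 1 = 42 = 2 · 3 · 7.
In a cyclic group of order 42, there are φ(d) elements of order d for each divisor d of 42, and zero for non-divisors.
Since 27 ∤ 42, the count is 0.

0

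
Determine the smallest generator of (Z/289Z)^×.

φ(289) = φ(17^2) = 17·(17−1) = 272 = 2^4 · 17.
Test candidates g = 2, 3, … against the prime factors q ∈ {2, 17} of φ(289): g is a generator iff g^(272/q) ≢ 1 for every such q.
g = 2: 2^136 ≡ 1 — hits 1, so not a primitive root.
g = 3: 3^136 ≡ 288; 3^16 ≡ 171 — none is 1, so 3 is a primitive root.
Hence the least primitive root of 289 is 3.

3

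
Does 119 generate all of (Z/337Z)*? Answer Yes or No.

No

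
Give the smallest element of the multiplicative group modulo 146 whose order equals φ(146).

5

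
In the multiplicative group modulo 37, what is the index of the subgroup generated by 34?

4

ord(34) | φ(37) = 37 − 1 = 36 = 2^2 · 3^2.
Divisors of 36: 1, 2, 3, 4, 6, 9, 12, 18, 36.
Check 34^d mod 37 for each divisor in increasing order:
34^1 ≡ 34
34^2 ≡ 9
34^3 ≡ 10
34^4 ≡ 7
34^6 ≡ 26
34^9 ≡ 1
The order of 34 is 9, so the subgroup it generates has 9 elements.
The index is φ(37) / ord(34) = 36 / 9 = 4.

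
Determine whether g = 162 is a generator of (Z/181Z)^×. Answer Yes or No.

φ(181) = 181 − 1 = 180 = 2^2 · 3^2 · 5.
162 is a primitive root mod 181 iff 162^(φ(181)/q) ≢ 1 for every prime q | φ(181), i.e. q ∈ {2, 3, 5}.
162^90 ≡ 180 (mod 181)  [q = 2: ≢ 1 ✓]
162^60 ≡ 1 (mod 181)  [q = 3: ≡ 1 ✗]
162^36 ≡ 1 (mod 181)  [q = 5: ≡ 1 ✗]
Since 162^60 ≡ 1, the order of 162 divides 60 < 180, so 162 is not a primitive root.

No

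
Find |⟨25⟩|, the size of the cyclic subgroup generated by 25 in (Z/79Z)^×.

39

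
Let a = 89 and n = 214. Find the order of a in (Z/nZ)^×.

53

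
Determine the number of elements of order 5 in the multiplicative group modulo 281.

4

φ(281) = 281 − 1 = 280 = 2^3 · 5 · 7.
In a cyclic group of order 280, there are φ(d) elements of order d for each divisor d of 280, and zero for non-divisors.
5 | 280, and φ(5) = 5 − 1 = 4.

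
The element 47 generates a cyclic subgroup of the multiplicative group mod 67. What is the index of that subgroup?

2

Since 47 ∈ (Z/67Z)^×, its order divides φ(67) = 67 − 1 = 66 = 2 · 3 · 11.
Divisors of 66: 1, 2, 3, 6, 11, 22, 33, 66.
Test each divisor d:
47^1 ≡ 47 (mod 67)
47^2 ≡ 65 (mod 67)
47^3 ≡ 40 (mod 67)
47^6 ≡ 59 (mod 67)
47^11 ≡ 37 (mod 67)
47^22 ≡ 29 (mod 67)
47^33 ≡ 1 (mod 67) ✓
Thus |⟨47⟩| = ord(47) = 33.
Index = |(Z/67Z)^×| / |⟨47⟩| = 66 / 33 = 2.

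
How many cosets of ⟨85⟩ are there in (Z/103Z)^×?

Since 85 ∈ (Z/103Z)^×, its order divides φ(103) = 103 − 1 = 102 = 2 · 3 · 17.
Divisors of 102: 1, 2, 3, 6, 17, 34, 51, 102.
Compute 85^d (mod 103) for the divisors d until we hit 1:
85^1 ≡ 85 (mod 103)
85^2 ≡ 15 (mod 103)
85^3 ≡ 39 (mod 103)
85^6 ≡ 79 (mod 103)
85^17 ≡ 47 (mod 103)
85^34 ≡ 46 (mod 103)
85^51 ≡ 102 (mod 103)
85^102 ≡ 1 (mod 103) ✓
The order of 85 is 102, so the subgroup it generates has 102 elements.
Index = |(Z/103Z)^×| / |⟨85⟩| = 102 / 102 = 1.

1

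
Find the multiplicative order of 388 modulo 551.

By Lagrange's theorem, ord_551(388) divides φ(551) = φ(19·29) = (19−1)·(29−1) = 18·28 = 504 = 2^3 · 3^2 · 7.
Divisors of 504: 1, 2, 3, 4, 6, 7, 8, 9, 12, 14, 18, 21, 24, 28, 36, 42, 56, 63, 72, 84, 126, 168, 252, 504.
Check 388^d mod 551 for each divisor in increasing order:
388^1 ≡ 388 (mod 551)
388^2 ≡ 121 (mod 551)
388^3 ≡ 113 (mod 551)
388^4 ≡ 315 (mod 551)
388^6 ≡ 96 (mod 551)
388^7 ≡ 331 (mod 551)
388^8 ≡ 45 (mod 551)
388^9 ≡ 379 (mod 551)
388^12 ≡ 400 (mod 551)
388^14 ≡ 463 (mod 551)
388^18 ≡ 381 (mod 551)
388^21 ≡ 75 (mod 551)
388^24 ≡ 210 (mod 551)
388^28 ≡ 30 (mod 551)
388^36 ≡ 248 (mod 551)
388^42 ≡ 115 (mod 551)
388^56 ≡ 349 (mod 551)
388^63 ≡ 360 (mod 551)
388^72 ≡ 343 (mod 551)
388^84 ≡ 1 (mod 551) ✓
Therefore the multiplicative order of 388 modulo 551 is 84.

84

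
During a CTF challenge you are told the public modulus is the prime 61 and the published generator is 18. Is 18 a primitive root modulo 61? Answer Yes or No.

φ(61) = 61 − 1 = 60 = 2^2 · 3 · 5.
18 is a primitive root mod 61 iff 18^(φ(61)/q) ≢ 1 for every prime q | φ(61), i.e. q ∈ {2, 3, 5}.
18^30 ≡ 60 (mod 61)  [q = 2: ≢ 1 ✓]
18^20 ≡ 47 (mod 61)  [q = 3: ≢ 1 ✓]
18^12 ≡ 58 (mod 61)  [q = 5: ≢ 1 ✓]
All checks pass, so 18 has order 60 and is a primitive root modulo 61.

Yes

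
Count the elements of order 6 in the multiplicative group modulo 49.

2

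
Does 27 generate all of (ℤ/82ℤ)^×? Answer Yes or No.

No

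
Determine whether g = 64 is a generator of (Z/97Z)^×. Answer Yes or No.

No

φ(97) = 97 − 1 = 96 = 2^5 · 3.
64 is a primitive root mod 97 iff 64^(φ(97)/q) ≢ 1 for every prime q | φ(97), i.e. q ∈ {2, 3}.
64^48 ≡ 1 (mod 97)  [q = 2: ≡ 1 ✗]
64^32 ≡ 1 (mod 97)  [q = 3: ≡ 1 ✗]
Since 64^48 ≡ 1, the order of 64 divides 48 < 96, so 64 is not a primitive root.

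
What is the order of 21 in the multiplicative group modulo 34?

ord(21) | φ(34) = φ(2)·φ(17) = 1·16 = 16 = 2^4.
Divisors of 16: 1, 2, 4, 8, 16.
Check 21^d mod 34 for each divisor in increasing order:
21^1 ≡ 21
21^2 ≡ 33
21^4 ≡ 1
So ord_34(21) = 4.

4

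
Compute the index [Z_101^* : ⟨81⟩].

By Lagrange's theorem, ord_101(81) divides φ(101) = 101 − 1 = 100 = 2^2 · 5^2.
Divisors of 100: 1, 2, 4, 5, 10, 20, 25, 50, 100.
Check 81^d mod 101 for each divisor in increasing order:
81^1 ≡ 81 (mod 101)
81^2 ≡ 97 (mod 101)
81^4 ≡ 16 (mod 101)
81^5 ≡ 84 (mod 101)
81^10 ≡ 87 (mod 101)
81^20 ≡ 95 (mod 101)
81^25 ≡ 1 (mod 101) ✓
The order of 81 is 25, so the subgroup it generates has 25 elements.
Index = |(Z/101Z)^×| / |⟨81⟩| = 100 / 25 = 4.

4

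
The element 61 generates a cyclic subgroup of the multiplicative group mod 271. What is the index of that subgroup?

ord(61) | φ(271) = 271 − 1 = 270 = 2 · 3^3 · 5.
Divisors of 270: 1, 2, 3, 5, 6, 9, 10, 15, 18, 27, 30, 45, 54, 90, 135, 270.
Compute 61^d (mod 271) for the divisors d until we hit 1:
61^1 ≡ 61 (mod 271)
61^2 ≡ 198 (mod 271)
61^3 ≡ 154 (mod 271)
61^5 ≡ 140 (mod 271)
61^6 ≡ 139 (mod 271)
61^9 ≡ 268 (mod 271)
61^10 ≡ 88 (mod 271)
61^15 ≡ 125 (mod 271)
61^18 ≡ 9 (mod 271)
61^27 ≡ 244 (mod 271)
61^30 ≡ 178 (mod 271)
61^45 ≡ 28 (mod 271)
61^54 ≡ 187 (mod 271)
61^90 ≡ 242 (mod 271)
61^135 ≡ 1 (mod 271) ✓
Thus |⟨61⟩| = ord(61) = 135.
[(Z/271Z)^× : ⟨61⟩] = 270/135 = 2.

2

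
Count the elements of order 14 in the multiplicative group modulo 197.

6

φ(197) = 197 − 1 = 196 = 2^2 · 7^2.
(Z/197Z)^× is cyclic (|G| = 196); a cyclic group of order m has exactly φ(d) elements of each order d | m, and none otherwise.
14 = 2 · 7 divides 196, and φ(14) = 6.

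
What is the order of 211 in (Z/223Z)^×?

111

Since 211 ∈ (Z/223Z)^×, its order divides φ(223) = 223 − 1 = 222 = 2 · 3 · 37.
Divisors of 222: 1, 2, 3, 6, 37, 74, 111, 222.
Evaluate successive powers at the divisors of 222:
211^1 ≡ 211 (mod 223)
211^2 ≡ 144 (mod 223)
211^3 ≡ 56 (mod 223)
211^6 ≡ 14 (mod 223)
211^37 ≡ 39 (mod 223)
211^74 ≡ 183 (mod 223)
211^111 ≡ 1 (mod 223) ✓
Therefore the multiplicative order of 211 modulo 223 is 111.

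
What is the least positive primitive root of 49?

φ(49) = φ(7^2) = 7·(7−1) = 42 = 2 · 3 · 7.
Test candidates g = 2, 3, … against the prime factors q ∈ {2, 3, 7} of φ(49): g is a generator iff g^(42/q) ≢ 1 for every such q.
g = 2: 2^21 ≡ 1 — hits 1, so not a primitive root.
g = 3: 3^21 ≡ 48; 3^14 ≡ 30; 3^6 ≡ 43 — none is 1, so 3 is a primitive root.
Hence the least primitive root of 49 is 3.

3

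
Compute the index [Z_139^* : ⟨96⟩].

The order of 96 must divide φ(139) = 139 − 1 = 138 = 2 · 3 · 23.
Divisors of 138: 1, 2, 3, 6, 23, 46, 69, 138.
Test each divisor d:
96^1 ≡ 96
96^2 ≡ 42
96^3 ≡ 1
So ord_139(96) = 3, hence |⟨96⟩| = 3.
The index is φ(139) / ord(96) = 138 / 3 = 46.

46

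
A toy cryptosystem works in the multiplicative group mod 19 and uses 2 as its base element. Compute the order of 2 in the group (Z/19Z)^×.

18

By Lagrange's theorem, ord_19(2) divides φ(19) = 19 − 1 = 18 = 2 · 3^2.
Divisors of 18: 1, 2, 3, 6, 9, 18.
Compute 2^d (mod 19) for the divisors d until we hit 1:
2^1 ≡ 2 (mod 19)
2^2 ≡ 4 (mod 19)
2^3 ≡ 8 (mod 19)
2^6 ≡ 7 (mod 19)
2^9 ≡ 18 (mod 19)
2^18 ≡ 1 (mod 19) ✓
Therefore the multiplicative order of 2 modulo 19 is 18.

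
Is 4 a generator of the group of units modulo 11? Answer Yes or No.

φ(11) = 11 − 1 = 10 = 2 · 5.
An element g generates (Z/11Z)^× iff g^(10/q) ≢ 1 (mod 11) for each prime q ∈ {2, 5}.
4^5 ≡ 1 (mod 11)  [q = 2: ≡ 1 ✗]
4^2 ≡ 5 (mod 11)  [q = 5: ≢ 1 ✓]
4^5 ≡ 1 shows ord(4) | 5, strictly less than φ(11); not a primitive root.

No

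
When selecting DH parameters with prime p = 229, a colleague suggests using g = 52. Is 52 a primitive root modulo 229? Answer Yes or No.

φ(229) = 229 − 1 = 228 = 2^2 · 3 · 19.
52 is a primitive root mod 229 iff 52^(φ(229)/q) ≢ 1 for every prime q | φ(229), i.e. q ∈ {2, 3, 19}.
52^114 ≡ 228 (mod 229)  [q = 2: ≢ 1 ✓]
52^76 ≡ 1 (mod 229)  [q = 3: ≡ 1 ✗]
52^12 ≡ 16 (mod 229)  [q = 19: ≢ 1 ✓]
Since 52^76 ≡ 1, the order of 52 divides 76 < 228, so 52 is not a primitive root.

No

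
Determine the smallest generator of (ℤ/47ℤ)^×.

5

φ(47) = 47 − 1 = 46 = 2 · 23.
Test candidates g = 2, 3, … against the prime factors q ∈ {2, 23} of φ(47): g is a generator iff g^(46/q) ≢ 1 for every such q.
g = 2: 2^23 ≡ 1 — hits 1, so not a primitive root.
g = 3: 3^23 ≡ 1 — hits 1, so not a primitive root.
g = 4: 4^23 ≡ 1 — hits 1, so not a primitive root.
g = 5: 5^23 ≡ 46; 5^2 ≡ 25 — none is 1, so 5 is a primitive root.
Hence the least primitive root of 47 is 5.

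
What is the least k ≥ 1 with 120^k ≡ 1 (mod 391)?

Since 120 ∈ (Z/391Z)^×, its order divides φ(391) = φ(17·23) = (17−1)·(23−1) = 16·22 = 352 = 2^5 · 11.
Divisors of 352: 1, 2, 4, 8, 11, 16, 22, 32, 44, 88, 176, 352.
Compute 120^d (mod 391) for the divisors d until we hit 1:
120^1 ≡ 120 (mod 391)
120^2 ≡ 324 (mod 391)
120^4 ≡ 188 (mod 391)
120^8 ≡ 154 (mod 391)
120^11 ≡ 137 (mod 391)
120^16 ≡ 256 (mod 391)
120^22 ≡ 1 (mod 391) ✓
Hence ord(120) = 22.

22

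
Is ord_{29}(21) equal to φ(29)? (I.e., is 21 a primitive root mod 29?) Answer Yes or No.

φ(29) = 29 − 1 = 28 = 2^2 · 7.
Test 21^(28/q) mod 29 for each prime factor q of 28:
21^14 ≡ 28 (mod 29)  [q = 2: ≢ 1 ✓]
21^4 ≡ 7 (mod 29)  [q = 7: ≢ 1 ✓]
All checks pass, so 21 has order 28 and is a primitive root modulo 29.

Yes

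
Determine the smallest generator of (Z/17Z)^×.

3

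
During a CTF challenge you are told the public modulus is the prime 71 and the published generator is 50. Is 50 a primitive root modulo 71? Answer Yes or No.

No

φ(71) = 71 − 1 = 70 = 2 · 5 · 7.
An element g generates (Z/71Z)^× iff g^(70/q) ≢ 1 (mod 71) for each prime q ∈ {2, 5, 7}.
50^35 ≡ 1 (mod 71)  [q = 2: ≡ 1 ✗]
50^14 ≡ 5 (mod 71)  [q = 5: ≢ 1 ✓]
50^10 ≡ 30 (mod 71)  [q = 7: ≢ 1 ✓]
The check at q = 2 fails, so 50 generates a proper subgroup.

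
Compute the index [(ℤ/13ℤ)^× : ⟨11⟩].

ord(11) | φ(13) = 13 − 1 = 12 = 2^2 · 3.
Divisors of 12: 1, 2, 3, 4, 6, 12.
Evaluate successive powers at the divisors of 12:
11^1 ≡ 11 (mod 13)
11^2 ≡ 4 (mod 13)
11^3 ≡ 5 (mod 13)
11^4 ≡ 3 (mod 13)
11^6 ≡ 12 (mod 13)
11^12 ≡ 1 (mod 13) ✓
The order of 11 is 12, so the subgroup it generates has 12 elements.
[(Z/13Z)^× : ⟨11⟩] = 12/12 = 1.

1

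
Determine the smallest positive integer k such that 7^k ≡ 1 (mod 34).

16

The order of 7 must divide φ(34) = φ(2)·φ(17) = 1·16 = 16 = 2^4.
Divisors of 16: 1, 2, 4, 8, 16.
Test each divisor d:
7^1 ≡ 7
7^2 ≡ 15
7^4 ≡ 21
7^8 ≡ 33
7^16 ≡ 1
So ord_34(7) = 16.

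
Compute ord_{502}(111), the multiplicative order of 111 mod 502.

By Lagrange's theorem, ord_502(111) divides φ(502) = φ(2)·φ(251) = 1·250 = 250 = 2 · 5^3.
Divisors of 250: 1, 2, 5, 10, 25, 50, 125, 250.
Compute 111^d (mod 502) for the divisors d until we hit 1:
111^1 ≡ 111 (mod 502)
111^2 ≡ 273 (mod 502)
111^5 ≡ 261 (mod 502)
111^10 ≡ 351 (mod 502)
111^25 ≡ 353 (mod 502)
111^50 ≡ 113 (mod 502)
111^125 ≡ 501 (mod 502)
111^250 ≡ 1 (mod 502) ✓
The smallest such exponent is 250, so the order of 111 is 250.

250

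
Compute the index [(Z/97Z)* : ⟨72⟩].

2

Since 72 ∈ (Z/97Z)^×, its order divides φ(97) = 97 − 1 = 96 = 2^5 · 3.
Divisors of 96: 1, 2, 3, 4, 6, 8, 12, 16, 24, 32, 48, 96.
Compute 72^d (mod 97) for the divisors d until we hit 1:
72^1 ≡ 72 (mod 97)
72^2 ≡ 43 (mod 97)
72^3 ≡ 89 (mod 97)
72^4 ≡ 6 (mod 97)
72^6 ≡ 64 (mod 97)
72^8 ≡ 36 (mod 97)
72^12 ≡ 22 (mod 97)
72^16 ≡ 35 (mod 97)
72^24 ≡ 96 (mod 97)
72^32 ≡ 61 (mod 97)
72^48 ≡ 1 (mod 97) ✓
Thus |⟨72⟩| = ord(72) = 48.
The index is φ(97) / ord(72) = 96 / 48 = 2.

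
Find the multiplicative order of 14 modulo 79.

26

By Lagrange's theorem, ord_79(14) divides φ(79) = 79 − 1 = 78 = 2 · 3 · 13.
Divisors of 78: 1, 2, 3, 6, 13, 26, 39, 78.
Check 14^d mod 79 for each divisor in increasing order:
14^1 ≡ 14 (mod 79)
14^2 ≡ 38 (mod 79)
14^3 ≡ 58 (mod 79)
14^6 ≡ 46 (mod 79)
14^13 ≡ 78 (mod 79)
14^26 ≡ 1 (mod 79) ✓
Therefore the multiplicative order of 14 modulo 79 is 26.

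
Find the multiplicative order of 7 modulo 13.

12

Since 7 ∈ (Z/13Z)^×, its order divides φ(13) = 13 − 1 = 12 = 2^2 · 3.
Divisors of 12: 1, 2, 3, 4, 6, 12.
Compute 7^d (mod 13) for the divisors d until we hit 1:
7^1 ≡ 7 (mod 13)
7^2 ≡ 10 (mod 13)
7^3 ≡ 5 (mod 13)
7^4 ≡ 9 (mod 13)
7^6 ≡ 12 (mod 13)
7^12 ≡ 1 (mod 13) ✓
Therefore the multiplicative order of 7 modulo 13 is 12.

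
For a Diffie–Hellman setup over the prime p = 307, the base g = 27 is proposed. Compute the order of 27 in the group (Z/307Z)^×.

34

ord(27) | φ(307) = 307 − 1 = 306 = 2 · 3^2 · 17.
Divisors of 306: 1, 2, 3, 6, 9, 17, 18, 34, 51, 102, 153, 306.
Check 27^d mod 307 for each divisor in increasing order:
27^1 ≡ 27 (mod 307)
27^2 ≡ 115 (mod 307)
27^3 ≡ 35 (mod 307)
27^6 ≡ 304 (mod 307)
27^9 ≡ 202 (mod 307)
27^17 ≡ 306 (mod 307)
27^18 ≡ 280 (mod 307)
27^34 ≡ 1 (mod 307) ✓
Therefore the multiplicative order of 27 modulo 307 is 34.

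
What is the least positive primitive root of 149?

φ(149) = 149 − 1 = 148 = 2^2 · 37.
Test candidates g = 2, 3, … against the prime factors q ∈ {2, 37} of φ(149): g is a generator iff g^(148/q) ≢ 1 for every such q.
g = 2: 2^74 ≡ 148; 2^4 ≡ 16 — none is 1, so 2 is a primitive root.
So 2 is the smallest generator of (Z/149Z)^×.

2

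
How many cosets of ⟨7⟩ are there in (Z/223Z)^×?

6

The order of 7 must divide φ(223) = 223 − 1 = 222 = 2 · 3 · 37.
Divisors of 222: 1, 2, 3, 6, 37, 74, 111, 222.
Compute 7^d (mod 223) for the divisors d until we hit 1:
7^1 ≡ 7
7^2 ≡ 49
7^3 ≡ 120
7^6 ≡ 128
7^37 ≡ 1
Thus |⟨7⟩| = ord(7) = 37.
[(Z/223Z)^× : ⟨7⟩] = 222/37 = 6.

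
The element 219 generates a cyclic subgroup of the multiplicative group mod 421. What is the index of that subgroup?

15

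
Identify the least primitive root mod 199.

3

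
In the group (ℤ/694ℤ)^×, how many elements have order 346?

φ(694) = φ(2)·φ(347) = 1·346 = 346 = 2 · 173.
Since (Z/694Z)^× is cyclic of order 346, the number of elements of order d is φ(d) when d | 346 and 0 otherwise.
346 = 2 · 173 divides 346, and φ(346) = 172.

172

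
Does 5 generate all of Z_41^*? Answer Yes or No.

φ(41) = 41 − 1 = 40 = 2^3 · 5.
It suffices to check that the order of 5 is not a proper divisor of 40: compute 5^(40/q) for q ∈ {2, 5}.
5^20 ≡ 1 (mod 41)  [q = 2: ≡ 1 ✗]
5^8 ≡ 18 (mod 41)  [q = 5: ≢ 1 ✓]
5^20 ≡ 1 shows ord(5) | 20, strictly less than φ(41); not a primitive root.

No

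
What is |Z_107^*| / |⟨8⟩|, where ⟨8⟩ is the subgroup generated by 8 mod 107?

The order of 8 must divide φ(107) = 107 − 1 = 106 = 2 · 53.
Divisors of 106: 1, 2, 53, 106.
Check 8^d mod 107 for each divisor in increasing order:
8^1 ≡ 8 (mod 107)
8^2 ≡ 64 (mod 107)
8^53 ≡ 106 (mod 107)
8^106 ≡ 1 (mod 107) ✓
So ord_107(8) = 106, hence |⟨8⟩| = 106.
[(Z/107Z)^× : ⟨8⟩] = 106/106 = 1.

1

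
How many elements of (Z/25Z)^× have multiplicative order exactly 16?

0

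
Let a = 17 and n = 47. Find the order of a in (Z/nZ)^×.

The order of 17 must divide φ(47) = 47 − 1 = 46 = 2 · 23.
Divisors of 46: 1, 2, 23, 46.
Test each divisor d:
17^1 ≡ 17 (mod 47)
17^2 ≡ 7 (mod 47)
17^23 ≡ 1 (mod 47) ✓
Therefore the multiplicative order of 17 modulo 47 is 23.

23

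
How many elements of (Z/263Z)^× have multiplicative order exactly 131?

130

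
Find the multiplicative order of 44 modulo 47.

46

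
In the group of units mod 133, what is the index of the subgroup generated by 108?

6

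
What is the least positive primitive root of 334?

φ(334) = φ(2)·φ(167) = 1·166 = 166 = 2 · 83.
g is a primitive root iff g^(166/q) ≢ 1 (mod 334) for each prime q ∈ {2, 83}.
g = 2: gcd(2, 334) = 2 > 1, not a unit — skip.
g = 3: 3^83 ≡ 1 — hits 1, so not a primitive root.
g = 4: gcd(4, 334) = 2 > 1, not a unit — skip.
g = 5: 5^83 ≡ 333; 5^2 ≡ 25 — none is 1, so 5 is a primitive root.
So 5 is the smallest generator of (Z/334Z)^×.

5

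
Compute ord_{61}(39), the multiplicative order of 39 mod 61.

30

Since 39 ∈ (Z/61Z)^×, its order divides φ(61) = 61 − 1 = 60 = 2^2 · 3 · 5.
Divisors of 60: 1, 2, 3, 4, 5, 6, 10, 12, 15, 20, 30, 60.
Compute 39^d (mod 61) for the divisors d until we hit 1:
39^1 ≡ 39
39^2 ≡ 57
39^3 ≡ 27
39^4 ≡ 16
39^5 ≡ 14
39^6 ≡ 58
39^10 ≡ 13
39^12 ≡ 9
39^15 ≡ 60
39^20 ≡ 47
39^30 ≡ 1
The smallest such exponent is 30, so the order of 39 is 30.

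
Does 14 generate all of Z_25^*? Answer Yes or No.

φ(25) = φ(5^2) = 5·(5−1) = 20 = 2^2 · 5.
It suffices to check that the order of 14 is not a proper divisor of 20: compute 14^(20/q) for q ∈ {2, 5}.
14^10 ≡ 1 (mod 25)  [q = 2: ≡ 1 ✗]
14^4 ≡ 16 (mod 25)  [q = 5: ≢ 1 ✓]
Since 14^10 ≡ 1, the order of 14 divides 10 < 20, so 14 is not a primitive root.

No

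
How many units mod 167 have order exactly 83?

82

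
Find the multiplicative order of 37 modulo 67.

Since 37 ∈ (Z/67Z)^×, its order divides φ(67) = 67 − 1 = 66 = 2 · 3 · 11.
Divisors of 66: 1, 2, 3, 6, 11, 22, 33, 66.
Compute 37^d (mod 67) for the divisors d until we hit 1:
37^1 ≡ 37
37^2 ≡ 29
37^3 ≡ 1
Hence ord(37) = 3.

3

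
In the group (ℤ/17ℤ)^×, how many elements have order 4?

2

φ(17) = 17 − 1 = 16 = 2^4.
(Z/17Z)^× is cyclic (|G| = 16); a cyclic group of order m has exactly φ(d) elements of each order d | m, and none otherwise.
4 = 2^2 divides 16, and φ(4) = 2.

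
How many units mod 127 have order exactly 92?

0

φ(127) = 127 − 1 = 126 = 2 · 3^2 · 7.
In a cyclic group of order 126, there are φ(d) elements of order d for each divisor d of 126, and zero for non-divisors.
92 does not divide 126, so no element of (Z/127Z)^× has order 92.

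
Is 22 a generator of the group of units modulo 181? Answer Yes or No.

No

φ(181) = 181 − 1 = 180 = 2^2 · 3^2 · 5.
Test 22^(180/q) mod 181 for each prime factor q of 180:
22^90 ≡ 180 (mod 181)  [q = 2: ≢ 1 ✓]
22^60 ≡ 1 (mod 181)  [q = 3: ≡ 1 ✗]
22^36 ≡ 125 (mod 181)  [q = 5: ≢ 1 ✓]
22^60 ≡ 1 shows ord(22) | 60, strictly less than φ(181); not a primitive root.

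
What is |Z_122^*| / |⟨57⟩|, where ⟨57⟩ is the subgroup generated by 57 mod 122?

4

ord(57) | φ(122) = φ(2)·φ(61) = 1·60 = 60 = 2^2 · 3 · 5.
Divisors of 60: 1, 2, 3, 4, 5, 6, 10, 12, 15, 20, 30, 60.
Test each divisor d:
57^1 ≡ 57 (mod 122)
57^2 ≡ 77 (mod 122)
57^3 ≡ 119 (mod 122)
57^4 ≡ 73 (mod 122)
57^5 ≡ 13 (mod 122)
57^6 ≡ 9 (mod 122)
57^10 ≡ 47 (mod 122)
57^12 ≡ 81 (mod 122)
57^15 ≡ 1 (mod 122) ✓
So ord_122(57) = 15, hence |⟨57⟩| = 15.
Index = |(Z/122Z)^×| / |⟨57⟩| = 60 / 15 = 4.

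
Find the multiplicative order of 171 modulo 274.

17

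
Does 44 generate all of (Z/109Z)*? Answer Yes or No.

φ(109) = 109 − 1 = 108 = 2^2 · 3^3.
Test 44^(108/q) mod 109 for each prime factor q of 108:
44^54 ≡ 108 (mod 109)  [q = 2: ≢ 1 ✓]
44^36 ≡ 45 (mod 109)  [q = 3: ≢ 1 ✓]
None equal 1, so ord_109(44) = 108: 44 is a primitive root.

Yes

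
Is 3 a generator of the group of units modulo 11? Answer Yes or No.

φ(11) = 11 − 1 = 10 = 2 · 5.
3 is a primitive root mod 11 iff 3^(φ(11)/q) ≢ 1 for every prime q | φ(11), i.e. q ∈ {2, 5}.
3^5 ≡ 1 (mod 11)  [q = 2: ≡ 1 ✗]
3^2 ≡ 9 (mod 11)  [q = 5: ≢ 1 ✓]
The check at q = 2 fails, so 3 generates a proper subgroup.

No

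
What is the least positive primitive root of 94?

φ(94) = φ(2)·φ(47) = 1·46 = 46 = 2 · 23.
g is a primitive root iff g^(46/q) ≢ 1 (mod 94) for each prime q ∈ {2, 23}.
g = 2: gcd(2, 94) = 2 > 1, not a unit — skip.
g = 3: 3^23 ≡ 1 — hits 1, so not a primitive root.
g = 4: gcd(4, 94) = 2 > 1, not a unit — skip.
g = 5: 5^23 ≡ 93; 5^2 ≡ 25 — none is 1, so 5 is a primitive root.
The smallest primitive root modulo 94 is 5.

5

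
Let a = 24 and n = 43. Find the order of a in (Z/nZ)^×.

21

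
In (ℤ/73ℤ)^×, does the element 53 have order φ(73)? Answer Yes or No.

φ(73) = 73 − 1 = 72 = 2^3 · 3^2.
An element g generates (Z/73Z)^× iff g^(72/q) ≢ 1 (mod 73) for each prime q ∈ {2, 3}.
53^36 ≡ 72 (mod 73)  [q = 2: ≢ 1 ✓]
53^24 ≡ 64 (mod 73)  [q = 3: ≢ 1 ✓]
None equal 1, so ord_73(53) = 72: 53 is a primitive root.

Yes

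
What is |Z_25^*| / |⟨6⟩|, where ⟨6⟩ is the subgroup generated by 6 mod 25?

4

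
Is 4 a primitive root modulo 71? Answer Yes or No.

No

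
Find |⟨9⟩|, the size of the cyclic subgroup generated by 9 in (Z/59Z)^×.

The order of 9 must divide φ(59) = 59 − 1 = 58 = 2 · 29.
Divisors of 58: 1, 2, 29, 58.
Check 9^d mod 59 for each divisor in increasing order:
9^1 ≡ 9 (mod 59)
9^2 ≡ 22 (mod 59)
9^29 ≡ 1 (mod 59) ✓
The smallest such exponent is 29, so the order of 9 is 29.

29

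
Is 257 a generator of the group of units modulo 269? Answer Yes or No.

Yes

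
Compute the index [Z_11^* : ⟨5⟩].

2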